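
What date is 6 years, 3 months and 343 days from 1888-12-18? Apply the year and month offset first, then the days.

Counting forward 6 years, 3 months and 343 days from December 18, 1888: first the month/year part, then the days.
+6 years → 1894; month 12 + 3 = 15, which is month 3 of year 1895 → March 1895.
Day 18 is valid in March, giving March 18, 1895.
Now add 343 days from March 18, 1895.
March has 31 days, so 31 − 18 = 13 days remain after March 18, 1895; 343 − 13 = 330 left.
April 1895 has 30 days: 330 − 30 = 300 left.
May 1895 has 31 days: 300 − 31 = 269 left.
June 1895 has 30 days: 269 − 30 = 239 left.
July 1895 has 31 days: 239 − 31 = 208 left.
August 1895 has 31 days: 208 − 31 = 177 left.
September 1895 has 30 days: 177 − 30 = 147 left.
October 1895 has 31 days: 147 − 31 = 116 left.
November 1895 has 30 days: 116 − 30 = 86 left.
December 1895 has 31 days: 86 − 31 = 55 left.
January 1896 has 31 days: 55 − 31 = 24 left.
24 days into February 1896 → February 24, 1896.

February 24, 1896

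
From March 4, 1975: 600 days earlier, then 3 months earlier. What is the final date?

Counting back 600 days from March 4, 1975:
Going back 4 days from March 4, 1975 reaches the end of the previous month; 600 − 4 = 596 left.
February 1975 has 28 days (1975 is not a leap year): 596 − 28 = 568 left.
January 1975 has 31 days: 568 − 31 = 537 left.
December 1974 has 31 days: 537 − 31 = 506 left.
November 1974 has 30 days: 506 − 30 = 476 left.
October 1974 has 31 days: 476 − 31 = 445 left.
September 1974 has 30 days: 445 − 30 = 415 left.
August 1974 has 31 days: 415 − 31 = 384 left.
July 1974 has 31 days: 384 − 31 = 353 left.
June 1974 has 30 days: 353 − 30 = 323 left.
May 1974 has 31 days: 323 − 31 = 292 left.
April 1974 has 30 days: 292 − 30 = 262 left.
March 1974 has 31 days: 262 − 31 = 231 left.
February 1974 has 28 days (1974 is not a leap year): 231 − 28 = 203 left.
January 1974 has 31 days: 203 − 31 = 172 left.
December 1973 has 31 days: 172 − 31 = 141 left.
November 1973 has 30 days: 141 − 30 = 111 left.
October 1973 has 31 days: 111 − 31 = 80 left.
September 1973 has 30 days: 80 − 30 = 50 left.
August 1973 has 31 days: 50 − 31 = 19 left.
July 1973 has 31 days; 31 − 19 = 12 → July 12, 1973.
Going back 3 months from July 12, 1973:
month 7 − 3 = 4 → April 1973.
Day 12 is valid in April, giving April 12, 1973.

April 12, 1973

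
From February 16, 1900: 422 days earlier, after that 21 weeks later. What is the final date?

Going back 422 days from February 16, 1900:
Going back 16 days from February 16, 1900 reaches the end of the previous month; 422 − 16 = 406 left.
January 1900 has 31 days: 406 − 31 = 375 left.
December 1899 has 31 days: 375 − 31 = 344 left.
November 1899 has 30 days: 344 − 30 = 314 left.
October 1899 has 31 days: 314 − 31 = 283 left.
September 1899 has 30 days: 283 − 30 = 253 left.
August 1899 has 31 days: 253 − 31 = 222 left.
July 1899 has 31 days: 222 − 31 = 191 left.
June 1899 has 30 days: 191 − 30 = 161 left.
May 1899 has 31 days: 161 − 31 = 130 left.
April 1899 has 30 days: 130 − 30 = 100 left.
March 1899 has 31 days: 100 − 31 = 69 left.
February 1899 has 28 days (1899 is not a leap year): 69 − 28 = 41 left.
January 1899 has 31 days: 41 − 31 = 10 left.
December 1898 has 31 days; 31 − 10 = 21 → December 21, 1898.
Counting forward 21 weeks (= 147 days) from December 21, 1898:
December has 31 days, so 31 − 21 = 10 days remain after December 21, 1898; 147 − 10 = 137 left.
January 1899 has 31 days: 137 − 31 = 106 left.
February 1899 has 28 days (1899 is not a leap year): 106 − 28 = 78 left.
March 1899 has 31 days: 78 − 31 = 47 left.
April 1899 has 30 days: 47 − 30 = 17 left.
17 days into May 1899 → May 17, 1899.

May 17, 1899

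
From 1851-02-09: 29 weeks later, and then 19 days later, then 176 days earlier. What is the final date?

Adding 29 weeks (= 203 days) from February 9, 1851:
February has 28 days, so 28 − 9 = 19 days remain after February 9, 1851; 203 − 19 = 184 left.
March 1851 has 31 days: 184 − 31 = 153 left.
April 1851 has 30 days: 153 − 30 = 123 left.
May 1851 has 31 days: 123 − 31 = 92 left.
June 1851 has 30 days: 92 − 30 = 62 left.
July 1851 has 31 days: 62 − 31 = 31 left.
31 days into August 1851 → August 31, 1851.
Counting forward 19 days from August 31, 1851:
August has 31 days, so 31 − 31 = 0 days remain after August 31, 1851; 19 − 0 = 19 left.
19 days into September 1851 → September 19, 1851.
Counting back 176 days from September 19, 1851:
Going back 19 days from September 19, 1851 reaches the end of the previous month; 176 − 19 = 157 left.
August 1851 has 31 days: 157 − 31 = 126 left.
July 1851 has 31 days: 126 − 31 = 95 left.
June 1851 has 30 days: 95 − 30 = 65 left.
May 1851 has 31 days: 65 − 31 = 34 left.
April 1851 has 30 days: 34 − 30 = 4 left.
March 1851 has 31 days; 31 − 4 = 27 → March 27, 1851.

March 27, 1851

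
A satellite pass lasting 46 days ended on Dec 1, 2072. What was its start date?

Subtracting 46 days from December 1, 2072.
Going back 1 day from December 1, 2072 reaches the end of the previous month; 46 − 1 = 45 left.
November 2072 has 30 days: 45 − 30 = 15 left.
October 2072 has 31 days; 31 − 15 = 16 → October 16, 2072.

October 16, 2072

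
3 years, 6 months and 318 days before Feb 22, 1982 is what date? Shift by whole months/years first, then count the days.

October 8, 1977

Subtracting 3 years, 6 months and 318 days from February 22, 1982: first the month/year part, then the days.
-3 years → 1979; month 2 − 6 = -4, which is month 8 of year 1978 → August 1978.
Day 22 is valid in August, giving August 22, 1978.
Now subtract 318 days from August 22, 1978.
Going back 22 days from August 22, 1978 reaches the end of the previous month; 318 − 22 = 296 left.
July 1978 has 31 days: 296 − 31 = 265 left.
June 1978 has 30 days: 265 − 30 = 235 left.
May 1978 has 31 days: 235 − 31 = 204 left.
April 1978 has 30 days: 204 − 30 = 174 left.
March 1978 has 31 days: 174 − 31 = 143 left.
February 1978 has 28 days (1978 is not a leap year): 143 − 28 = 115 left.
January 1978 has 31 days: 115 − 31 = 84 left.
December 1977 has 31 days: 84 − 31 = 53 left.
November 1977 has 30 days: 53 − 30 = 23 left.
October 1977 has 31 days; 31 − 23 = 8 → October 8, 1977.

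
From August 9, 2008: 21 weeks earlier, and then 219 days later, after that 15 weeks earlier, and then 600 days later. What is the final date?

February 27, 2010

Subtracting 21 weeks (= 147 days) from August 9, 2008:
Going back 9 days from August 9, 2008 reaches the end of the previous month; 147 − 9 = 138 left.
July 2008 has 31 days: 138 − 31 = 107 left.
June 2008 has 30 days: 107 − 30 = 77 left.
May 2008 has 31 days: 77 − 31 = 46 left.
April 2008 has 30 days: 46 − 30 = 16 left.
March 2008 has 31 days; 31 − 16 = 15 → March 15, 2008.
Counting forward 219 days from March 15, 2008:
March has 31 days, so 31 − 15 = 16 days remain after March 15, 2008; 219 − 16 = 203 left.
April 2008 has 30 days: 203 − 30 = 173 left.
May 2008 has 31 days: 173 − 31 = 142 left.
June 2008 has 30 days: 142 − 30 = 112 left.
July 2008 has 31 days: 112 − 31 = 81 left.
August 2008 has 31 days: 81 − 31 = 50 left.
September 2008 has 30 days: 50 − 30 = 20 left.
20 days into October 2008 → October 20, 2008.
Going back 15 weeks (= 105 days) from October 20, 2008:
Going back 20 days from October 20, 2008 reaches the end of the previous month; 105 − 20 = 85 left.
September 2008 has 30 days: 85 − 30 = 55 left.
August 2008 has 31 days: 55 − 31 = 24 left.
July 2008 has 31 days; 31 − 24 = 7 → July 7, 2008.
Counting forward 600 days from July 7, 2008:
July has 31 days, so 31 − 7 = 24 days remain after July 7, 2008; 600 − 24 = 576 left.
August 2008 has 31 days: 576 − 31 = 545 left.
September 2008 has 30 days: 545 − 30 = 515 left.
October 2008 has 31 days: 515 − 31 = 484 left.
November 2008 has 30 days: 484 − 30 = 454 left.
December 2008 has 31 days: 454 − 31 = 423 left.
January 2009 has 31 days: 423 − 31 = 392 left.
February 2009 has 28 days (2009 is not a leap year): 392 − 28 = 364 left.
March 2009 has 31 days: 364 − 31 = 333 left.
April 2009 has 30 days: 333 − 30 = 303 left.
May 2009 has 31 days: 303 − 31 = 272 left.
June 2009 has 30 days: 272 − 30 = 242 left.
July 2009 has 31 days: 242 − 31 = 211 left.
August 2009 has 31 days: 211 − 31 = 180 left.
September 2009 has 30 days: 180 − 30 = 150 left.
October 2009 has 31 days: 150 − 31 = 119 left.
November 2009 has 30 days: 119 − 30 = 89 left.
December 2009 has 31 days: 89 − 31 = 58 left.
January 2010 has 31 days: 58 − 31 = 27 left.
27 days into February 2010 → February 27, 2010.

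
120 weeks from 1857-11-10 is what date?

February 28, 1860

Counting forward 120 weeks = 840 days from November 10, 1857.
November has 30 days, so 30 − 10 = 20 days remain after November 10, 1857; 840 − 20 = 820 left.
December 1857 has 31 days: 820 − 31 = 789 left.
January 1858 has 31 days: 789 − 31 = 758 left.
February 1858 has 28 days (1858 is not a leap year): 758 − 28 = 730 left.
March 1858 has 31 days: 730 − 31 = 699 left.
April 1858 has 30 days: 699 − 30 = 669 left.
May 1858 has 31 days: 669 − 31 = 638 left.
June 1858 has 30 days: 638 − 30 = 608 left.
July 1858 has 31 days: 608 − 31 = 577 left.
August 1858 has 31 days: 577 − 31 = 546 left.
September 1858 has 30 days: 546 − 30 = 516 left.
October 1858 has 31 days: 516 − 31 = 485 left.
November 1858 has 30 days: 485 − 30 = 455 left.
December 1858 has 31 days: 455 − 31 = 424 left.
January 1859 has 31 days: 424 − 31 = 393 left.
February 1859 has 28 days (1859 is not a leap year): 393 − 28 = 365 left.
March 1859 has 31 days: 365 − 31 = 334 left.
April 1859 has 30 days: 334 − 30 = 304 left.
May 1859 has 31 days: 304 − 31 = 273 left.
June 1859 has 30 days: 273 − 30 = 243 left.
July 1859 has 31 days: 243 − 31 = 212 left.
August 1859 has 31 days: 212 − 31 = 181 left.
September 1859 has 30 days: 181 − 30 = 151 left.
October 1859 has 31 days: 151 − 31 = 120 left.
November 1859 has 30 days: 120 − 30 = 90 left.
December 1859 has 31 days: 90 − 31 = 59 left.
January 1860 has 31 days: 59 − 31 = 28 left.
28 days into February 1860 → February 28, 1860.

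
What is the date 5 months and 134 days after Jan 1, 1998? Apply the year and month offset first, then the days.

October 13, 1998

Adding 5 months and 134 days from January 1, 1998: first the month/year part, then the days.
month 1 + 5 = 6 → June 1998.
Day 1 is valid in June, giving June 1, 1998.
Now add 134 days from June 1, 1998.
June has 30 days, so 30 − 1 = 29 days remain after June 1, 1998; 134 − 29 = 105 left.
July 1998 has 31 days: 105 − 31 = 74 left.
August 1998 has 31 days: 74 − 31 = 43 left.
September 1998 has 30 days: 43 − 30 = 13 left.
13 days into October 1998 → October 13, 1998.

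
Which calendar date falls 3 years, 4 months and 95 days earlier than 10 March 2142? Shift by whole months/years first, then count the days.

August 7, 2138

Going back 3 years, 4 months and 95 days from March 10, 2142: first the month/year part, then the days.
-3 years → 2139; month 3 − 4 = -1, which is month 11 of year 2138 → November 2138.
Day 10 is valid in November, giving November 10, 2138.
Now subtract 95 days from November 10, 2138.
Going back 10 days from November 10, 2138 reaches the end of the previous month; 95 − 10 = 85 left.
October 2138 has 31 days: 85 − 31 = 54 left.
September 2138 has 30 days: 54 − 30 = 24 left.
August 2138 has 31 days; 31 − 24 = 7 → August 7, 2138.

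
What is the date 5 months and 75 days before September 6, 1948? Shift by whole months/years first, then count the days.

Counting back 5 months and 75 days from September 6, 1948: first the month/year part, then the days.
month 9 − 5 = 4 → April 1948.
Day 6 is valid in April, giving April 6, 1948.
Now subtract 75 days from April 6, 1948.
Going back 6 days from April 6, 1948 reaches the end of the previous month; 75 − 6 = 69 left.
March 1948 has 31 days: 69 − 31 = 38 left.
February 1948 has 29 days (1948 is a leap year): 38 − 29 = 9 left.
January 1948 has 31 days; 31 − 9 = 22 → January 22, 1948.

January 22, 1948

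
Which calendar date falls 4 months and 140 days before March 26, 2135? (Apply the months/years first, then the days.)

Subtracting 4 months and 140 days from March 26, 2135: first the month/year part, then the days.
month 3 − 4 = -1, which is month 11 of year 2134 → November 2134.
Day 26 is valid in November, giving November 26, 2134.
Now subtract 140 days from November 26, 2134.
Going back 26 days from November 26, 2134 reaches the end of the previous month; 140 − 26 = 114 left.
October 2134 has 31 days: 114 − 31 = 83 left.
September 2134 has 30 days: 83 − 30 = 53 left.
August 2134 has 31 days: 53 − 31 = 22 left.
July 2134 has 31 days; 31 − 22 = 9 → July 9, 2134.

July 9, 2134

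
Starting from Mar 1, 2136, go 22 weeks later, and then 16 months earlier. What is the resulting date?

Advancing 22 weeks (= 154 days) from March 1, 2136:
March has 31 days, so 31 − 1 = 30 days remain after March 1, 2136; 154 − 30 = 124 left.
April 2136 has 30 days: 124 − 30 = 94 left.
May 2136 has 31 days: 94 − 31 = 63 left.
June 2136 has 30 days: 63 − 30 = 33 left.
July 2136 has 31 days: 33 − 31 = 2 left.
2 days into August 2136 → August 2, 2136.
Counting back 16 months from August 2, 2136:
month 8 − 16 = -8, which is month 4 of year 2135 → April 2135.
Day 2 is valid in April, giving April 2, 2135.

April 2, 2135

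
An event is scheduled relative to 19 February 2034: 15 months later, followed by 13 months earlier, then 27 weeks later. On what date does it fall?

Counting forward 15 months from February 19, 2034:
month 2 + 15 = 17, which is month 5 of year 2035 → May 2035.
Day 19 is valid in May, giving May 19, 2035.
Subtracting 13 months from May 19, 2035:
month 5 − 13 = -8, which is month 4 of year 2034 → April 2034.
Day 19 is valid in April, giving April 19, 2034.
Counting forward 27 weeks (= 189 days) from April 19, 2034:
April has 30 days, so 30 − 19 = 11 days remain after April 19, 2034; 189 − 11 = 178 left.
May 2034 has 31 days: 178 − 31 = 147 left.
June 2034 has 30 days: 147 − 30 = 117 left.
July 2034 has 31 days: 117 − 31 = 86 left.
August 2034 has 31 days: 86 − 31 = 55 left.
September 2034 has 30 days: 55 − 30 = 25 left.
25 days into October 2034 → October 25, 2034.

October 25, 2034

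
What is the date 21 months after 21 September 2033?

June 21, 2035

Advancing 21 months from September 21, 2033.
month 9 + 21 = 30, which is month 6 of year 2035 → June 2035.
Day 21 is valid in June, giving June 21, 2035.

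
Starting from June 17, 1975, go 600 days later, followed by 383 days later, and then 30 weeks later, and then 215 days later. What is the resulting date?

April 25, 1979

Counting forward 600 days from June 17, 1975:
June has 30 days, so 30 − 17 = 13 days remain after June 17, 1975; 600 − 13 = 587 left.
July 1975 has 31 days: 587 − 31 = 556 left.
August 1975 has 31 days: 556 − 31 = 525 left.
September 1975 has 30 days: 525 − 30 = 495 left.
October 1975 has 31 days: 495 − 31 = 464 left.
November 1975 has 30 days: 464 − 30 = 434 left.
December 1975 has 31 days: 434 − 31 = 403 left.
January 1976 has 31 days: 403 − 31 = 372 left.
February 1976 has 29 days (1976 is a leap year): 372 − 29 = 343 left.
March 1976 has 31 days: 343 − 31 = 312 left.
April 1976 has 30 days: 312 − 30 = 282 left.
May 1976 has 31 days: 282 − 31 = 251 left.
June 1976 has 30 days: 251 − 30 = 221 left.
July 1976 has 31 days: 221 − 31 = 190 left.
August 1976 has 31 days: 190 − 31 = 159 left.
September 1976 has 30 days: 159 − 30 = 129 left.
October 1976 has 31 days: 129 − 31 = 98 left.
November 1976 has 30 days: 98 − 30 = 68 left.
December 1976 has 31 days: 68 − 31 = 37 left.
January 1977 has 31 days: 37 − 31 = 6 left.
6 days into February 1977 → February 6, 1977.
Advancing 383 days from February 6, 1977:
February has 28 days, so 28 − 6 = 22 days remain after February 6, 1977; 383 − 22 = 361 left.
March 1977 has 31 days: 361 − 31 = 330 left.
April 1977 has 30 days: 330 − 30 = 300 left.
May 1977 has 31 days: 300 − 31 = 269 left.
June 1977 has 30 days: 269 − 30 = 239 left.
July 1977 has 31 days: 239 − 31 = 208 left.
August 1977 has 31 days: 208 − 31 = 177 left.
September 1977 has 30 days: 177 − 30 = 147 left.
October 1977 has 31 days: 147 − 31 = 116 left.
November 1977 has 30 days: 116 − 30 = 86 left.
December 1977 has 31 days: 86 − 31 = 55 left.
January 1978 has 31 days: 55 − 31 = 24 left.
24 days into February 1978 → February 24, 1978.
Advancing 30 weeks (= 210 days) from February 24, 1978:
February has 28 days, so 28 − 24 = 4 days remain after February 24, 1978; 210 − 4 = 206 left.
March 1978 has 31 days: 206 − 31 = 175 left.
April 1978 has 30 days: 175 − 30 = 145 left.
May 1978 has 31 days: 145 − 31 = 114 left.
June 1978 has 30 days: 114 − 30 = 84 left.
July 1978 has 31 days: 84 − 31 = 53 left.
August 1978 has 31 days: 53 − 31 = 22 left.
22 days into September 1978 → September 22, 1978.
Counting forward 215 days from September 22, 1978:
September has 30 days, so 30 − 22 = 8 days remain after September 22, 1978; 215 − 8 = 207 left.
October 1978 has 31 days: 207 − 31 = 176 left.
November 1978 has 30 days: 176 − 30 = 146 left.
December 1978 has 31 days: 146 − 31 = 115 left.
January 1979 has 31 days: 115 − 31 = 84 left.
February 1979 has 28 days (1979 is not a leap year): 84 − 28 = 56 left.
March 1979 has 31 days: 56 − 31 = 25 left.
25 days into April 1979 → April 25, 1979.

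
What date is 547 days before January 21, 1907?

Counting back 547 days from January 21, 1907.
Going back 21 days from January 21, 1907 reaches the end of the previous month; 547 − 21 = 526 left.
December 1906 has 31 days: 526 − 31 = 495 left.
November 1906 has 30 days: 495 − 30 = 465 left.
October 1906 has 31 days: 465 − 31 = 434 left.
September 1906 has 30 days: 434 − 30 = 404 left.
August 1906 has 31 days: 404 − 31 = 373 left.
July 1906 has 31 days: 373 − 31 = 342 left.
June 1906 has 30 days: 342 − 30 = 312 left.
May 1906 has 31 days: 312 − 31 = 281 left.
April 1906 has 30 days: 281 − 30 = 251 left.
March 1906 has 31 days: 251 − 31 = 220 left.
February 1906 has 28 days (1906 is not a leap year): 220 − 28 = 192 left.
January 1906 has 31 days: 192 − 31 = 161 left.
December 1905 has 31 days: 161 − 31 = 130 left.
November 1905 has 30 days: 130 − 30 = 100 left.
October 1905 has 31 days: 100 − 31 = 69 left.
September 1905 has 30 days: 69 − 30 = 39 left.
August 1905 has 31 days: 39 − 31 = 8 left.
July 1905 has 31 days; 31 − 8 = 23 → July 23, 1905.

July 23, 1905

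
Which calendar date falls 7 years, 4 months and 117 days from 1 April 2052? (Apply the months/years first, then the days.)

November 26, 2059

Counting forward 7 years, 4 months and 117 days from April 1, 2052: first the month/year part, then the days.
+7 years → 2059; month 4 + 4 = 8 → August 2059.
Day 1 is valid in August, giving August 1, 2059.
Now add 117 days from August 1, 2059.
August has 31 days, so 31 − 1 = 30 days remain after August 1, 2059; 117 − 30 = 87 left.
September 2059 has 30 days: 87 − 30 = 57 left.
October 2059 has 31 days: 57 − 31 = 26 left.
26 days into November 2059 → November 26, 2059.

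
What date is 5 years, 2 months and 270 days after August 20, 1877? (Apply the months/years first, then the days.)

Advancing 5 years, 2 months and 270 days from August 20, 1877: first the month/year part, then the days.
+5 years → 1882; month 8 + 2 = 10 → October 1882.
Day 20 is valid in October, giving October 20, 1882.
Now add 270 days from October 20, 1882.
October has 31 days, so 31 − 20 = 11 days remain after October 20, 1882; 270 − 11 = 259 left.
November 1882 has 30 days: 259 − 30 = 229 left.
December 1882 has 31 days: 229 − 31 = 198 left.
January 1883 has 31 days: 198 − 31 = 167 left.
February 1883 has 28 days (1883 is not a leap year): 167 − 28 = 139 left.
March 1883 has 31 days: 139 − 31 = 108 left.
April 1883 has 30 days: 108 − 30 = 78 left.
May 1883 has 31 days: 78 − 31 = 47 left.
June 1883 has 30 days: 47 − 30 = 17 left.
17 days into July 1883 → July 17, 1883.

July 17, 1883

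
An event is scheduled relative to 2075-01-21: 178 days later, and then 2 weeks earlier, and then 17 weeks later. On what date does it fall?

Adding 178 days from January 21, 2075:
January has 31 days, so 31 − 21 = 10 days remain after January 21, 2075; 178 − 10 = 168 left.
February 2075 has 28 days (2075 is not a leap year): 168 − 28 = 140 left.
March 2075 has 31 days: 140 − 31 = 109 left.
April 2075 has 30 days: 109 − 30 = 79 left.
May 2075 has 31 days: 79 − 31 = 48 left.
June 2075 has 30 days: 48 − 30 = 18 left.
18 days into July 2075 → July 18, 2075.
Subtracting 2 weeks (= 14 days) from July 18, 2075:
18 − 14 = 4, still in July 2075.
Counting forward 17 weeks (= 119 days) from July 4, 2075:
July has 31 days, so 31 − 4 = 27 days remain after July 4, 2075; 119 − 27 = 92 left.
August 2075 has 31 days: 92 − 31 = 61 left.
September 2075 has 30 days: 61 − 30 = 31 left.
31 days into October 2075 → October 31, 2075.

October 31, 2075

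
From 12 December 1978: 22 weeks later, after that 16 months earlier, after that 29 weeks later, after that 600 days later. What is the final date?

Counting forward 22 weeks (= 154 days) from December 12, 1978:
December has 31 days, so 31 − 12 = 19 days remain after December 12, 1978; 154 − 19 = 135 left.
January 1979 has 31 days: 135 − 31 = 104 left.
February 1979 has 28 days (1979 is not a leap year): 104 − 28 = 76 left.
March 1979 has 31 days: 76 − 31 = 45 left.
April 1979 has 30 days: 45 − 30 = 15 left.
15 days into May 1979 → May 15, 1979.
Going back 16 months from May 15, 1979:
month 5 − 16 = -11, which is month 1 of year 1978 → January 1978.
Day 15 is valid in January, giving January 15, 1978.
Advancing 29 weeks (= 203 days) from January 15, 1978:
January has 31 days, so 31 − 15 = 16 days remain after January 15, 1978; 203 − 16 = 187 left.
February 1978 has 28 days (1978 is not a leap year): 187 − 28 = 159 left.
March 1978 has 31 days: 159 − 31 = 128 left.
April 1978 has 30 days: 128 − 30 = 98 left.
May 1978 has 31 days: 98 − 31 = 67 left.
June 1978 has 30 days: 67 − 30 = 37 left.
July 1978 has 31 days: 37 − 31 = 6 left.
6 days into August 1978 → August 6, 1978.
Counting forward 600 days from August 6, 1978:
August has 31 days, so 31 − 6 = 25 days remain after August 6, 1978; 600 − 25 = 575 left.
September 1978 has 30 days: 575 − 30 = 545 left.
October 1978 has 31 days: 545 − 31 = 514 left.
November 1978 has 30 days: 514 − 30 = 484 left.
December 1978 has 31 days: 484 − 31 = 453 left.
January 1979 has 31 days: 453 − 31 = 422 left.
February 1979 has 28 days (1979 is not a leap year): 422 − 28 = 394 left.
March 1979 has 31 days: 394 − 31 = 363 left.
April 1979 has 30 days: 363 − 30 = 333 left.
May 1979 has 31 days: 333 − 31 = 302 left.
June 1979 has 30 days: 302 − 30 = 272 left.
July 1979 has 31 days: 272 − 31 = 241 left.
August 1979 has 31 days: 241 − 31 = 210 left.
September 1979 has 30 days: 210 − 30 = 180 left.
October 1979 has 31 days: 180 − 31 = 149 left.
November 1979 has 30 days: 149 − 30 = 119 left.
December 1979 has 31 days: 119 − 31 = 88 left.
January 1980 has 31 days: 88 − 31 = 57 left.
February 1980 has 29 days (1980 is a leap year): 57 − 29 = 28 left.
28 days into March 1980 → March 28, 1980.

March 28, 1980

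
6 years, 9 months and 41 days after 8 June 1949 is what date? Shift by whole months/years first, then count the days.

April 18, 1956

Advancing 6 years, 9 months and 41 days from June 8, 1949: first the month/year part, then the days.
+6 years → 1955; month 6 + 9 = 15, which is month 3 of year 1956 → March 1956.
Day 8 is valid in March, giving March 8, 1956.
Now add 41 days from March 8, 1956.
March has 31 days, so 31 − 8 = 23 days remain after March 8, 1956; 41 − 23 = 18 left.
18 days into April 1956 → April 18, 1956.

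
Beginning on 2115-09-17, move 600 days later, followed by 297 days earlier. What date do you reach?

July 16, 2116

Advancing 600 days from September 17, 2115:
September has 30 days, so 30 − 17 = 13 days remain after September 17, 2115; 600 − 13 = 587 left.
October 2115 has 31 days: 587 − 31 = 556 left.
November 2115 has 30 days: 556 − 30 = 526 left.
December 2115 has 31 days: 526 − 31 = 495 left.
January 2116 has 31 days: 495 − 31 = 464 left.
February 2116 has 29 days (2116 is a leap year): 464 − 29 = 435 left.
March 2116 has 31 days: 435 − 31 = 404 left.
April 2116 has 30 days: 404 − 30 = 374 left.
May 2116 has 31 days: 374 − 31 = 343 left.
June 2116 has 30 days: 343 − 30 = 313 left.
July 2116 has 31 days: 313 − 31 = 282 left.
August 2116 has 31 days: 282 − 31 = 251 left.
September 2116 has 30 days: 251 − 30 = 221 left.
October 2116 has 31 days: 221 − 31 = 190 left.
November 2116 has 30 days: 190 − 30 = 160 left.
December 2116 has 31 days: 160 − 31 = 129 left.
January 2117 has 31 days: 129 − 31 = 98 left.
February 2117 has 28 days (2117 is not a leap year): 98 − 28 = 70 left.
March 2117 has 31 days: 70 − 31 = 39 left.
April 2117 has 30 days: 39 − 30 = 9 left.
9 days into May 2117 → May 9, 2117.
Going back 297 days from May 9, 2117:
Going back 9 days from May 9, 2117 reaches the end of the previous month; 297 − 9 = 288 left.
April 2117 has 30 days: 288 − 30 = 258 left.
March 2117 has 31 days: 258 − 31 = 227 left.
February 2117 has 28 days (2117 is not a leap year): 227 − 28 = 199 left.
January 2117 has 31 days: 199 − 31 = 168 left.
December 2116 has 31 days: 168 − 31 = 137 left.
November 2116 has 30 days: 137 − 30 = 107 left.
October 2116 has 31 days: 107 − 31 = 76 left.
September 2116 has 30 days: 76 − 30 = 46 left.
August 2116 has 31 days: 46 − 31 = 15 left.
July 2116 has 31 days; 31 − 15 = 16 → July 16, 2116.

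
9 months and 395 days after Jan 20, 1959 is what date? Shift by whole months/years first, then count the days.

Advancing 9 months and 395 days from January 20, 1959: first the month/year part, then the days.
month 1 + 9 = 10 → October 1959.
Day 20 is valid in October, giving October 20, 1959.
Now add 395 days from October 20, 1959.
October has 31 days, so 31 − 20 = 11 days remain after October 20, 1959; 395 − 11 = 384 left.
November 1959 has 30 days: 384 − 30 = 354 left.
December 1959 has 31 days: 354 − 31 = 323 left.
January 1960 has 31 days: 323 − 31 = 292 left.
February 1960 has 29 days (1960 is a leap year): 292 − 29 = 263 left.
March 1960 has 31 days: 263 − 31 = 232 left.
April 1960 has 30 days: 232 − 30 = 202 left.
May 1960 has 31 days: 202 − 31 = 171 left.
June 1960 has 30 days: 171 − 30 = 141 left.
July 1960 has 31 days: 141 − 31 = 110 left.
August 1960 has 31 days: 110 − 31 = 79 left.
September 1960 has 30 days: 79 − 30 = 49 left.
October 1960 has 31 days: 49 − 31 = 18 left.
18 days into November 1960 → November 18, 1960.

November 18, 1960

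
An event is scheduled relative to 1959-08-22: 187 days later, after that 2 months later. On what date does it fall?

April 25, 1960

Adding 187 days from August 22, 1959:
August has 31 days, so 31 − 22 = 9 days remain after August 22, 1959; 187 − 9 = 178 left.
September 1959 has 30 days: 178 − 30 = 148 left.
October 1959 has 31 days: 148 − 31 = 117 left.
November 1959 has 30 days: 117 − 30 = 87 left.
December 1959 has 31 days: 87 − 31 = 56 left.
January 1960 has 31 days: 56 − 31 = 25 left.
25 days into February 1960 → February 25, 1960.
Counting forward 2 months from February 25, 1960:
month 2 + 2 = 4 → April 1960.
Day 25 is valid in April, giving April 25, 1960.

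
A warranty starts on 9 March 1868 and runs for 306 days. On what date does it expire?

Counting forward 306 days from March 9, 1868.
March has 31 days, so 31 − 9 = 22 days remain after March 9, 1868; 306 − 22 = 284 left.
April 1868 has 30 days: 284 − 30 = 254 left.
May 1868 has 31 days: 254 − 31 = 223 left.
June 1868 has 30 days: 223 − 30 = 193 left.
July 1868 has 31 days: 193 − 31 = 162 left.
August 1868 has 31 days: 162 − 31 = 131 left.
September 1868 has 30 days: 131 − 30 = 101 left.
October 1868 has 31 days: 101 − 31 = 70 left.
November 1868 has 30 days: 70 − 30 = 40 left.
December 1868 has 31 days: 40 − 31 = 9 left.
9 days into January 1869 → January 9, 1869.

January 9, 1869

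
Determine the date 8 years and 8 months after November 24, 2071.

July 24, 2080

Adding 8 years and 8 months from November 24, 2071.
+8 years → 2079; month 11 + 8 = 19, which is month 7 of year 2080 → July 2080.
Day 24 is valid in July, giving July 24, 2080.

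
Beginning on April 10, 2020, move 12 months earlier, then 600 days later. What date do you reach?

Subtracting 12 months from April 10, 2020:
month 4 − 12 = -8, which is month 4 of year 2019 → April 2019.
Day 10 is valid in April, giving April 10, 2019.
Adding 600 days from April 10, 2019:
April has 30 days, so 30 − 10 = 20 days remain after April 10, 2019; 600 − 20 = 580 left.
May 2019 has 31 days: 580 − 31 = 549 left.
June 2019 has 30 days: 549 − 30 = 519 left.
July 2019 has 31 days: 519 − 31 = 488 left.
August 2019 has 31 days: 488 − 31 = 457 left.
September 2019 has 30 days: 457 − 30 = 427 left.
October 2019 has 31 days: 427 − 31 = 396 left.
November 2019 has 30 days: 396 − 30 = 366 left.
December 2019 has 31 days: 366 − 31 = 335 left.
January 2020 has 31 days: 335 − 31 = 304 left.
February 2020 has 29 days (2020 is a leap year): 304 − 29 = 275 left.
March 2020 has 31 days: 275 − 31 = 244 left.
April 2020 has 30 days: 244 − 30 = 214 left.
May 2020 has 31 days: 214 − 31 = 183 left.
June 2020 has 30 days: 183 − 30 = 153 left.
July 2020 has 31 days: 153 − 31 = 122 left.
August 2020 has 31 days: 122 − 31 = 91 left.
September 2020 has 30 days: 91 − 30 = 61 left.
October 2020 has 31 days: 61 − 31 = 30 left.
30 days into November 2020 → November 30, 2020.

November 30, 2020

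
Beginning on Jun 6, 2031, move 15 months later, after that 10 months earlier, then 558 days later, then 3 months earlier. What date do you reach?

February 17, 2033

Adding 15 months from June 6, 2031:
month 6 + 15 = 21, which is month 9 of year 2032 → September 2032.
Day 6 is valid in September, giving September 6, 2032.
Counting back 10 months from September 6, 2032:
month 9 − 10 = -1, which is month 11 of year 2031 → November 2031.
Day 6 is valid in November, giving November 6, 2031.
Advancing 558 days from November 6, 2031:
November has 30 days, so 30 − 6 = 24 days remain after November 6, 2031; 558 − 24 = 534 left.
December 2031 has 31 days: 534 − 31 = 503 left.
January 2032 has 31 days: 503 − 31 = 472 left.
February 2032 has 29 days (2032 is a leap year): 472 − 29 = 443 left.
March 2032 has 31 days: 443 − 31 = 412 left.
April 2032 has 30 days: 412 − 30 = 382 left.
May 2032 has 31 days: 382 − 31 = 351 left.
June 2032 has 30 days: 351 − 30 = 321 left.
July 2032 has 31 days: 321 − 31 = 290 left.
August 2032 has 31 days: 290 − 31 = 259 left.
September 2032 has 30 days: 259 − 30 = 229 left.
October 2032 has 31 days: 229 − 31 = 198 left.
November 2032 has 30 days: 198 − 30 = 168 left.
December 2032 has 31 days: 168 − 31 = 137 left.
January 2033 has 31 days: 137 − 31 = 106 left.
February 2033 has 28 days (2033 is not a leap year): 106 − 28 = 78 left.
March 2033 has 31 days: 78 − 31 = 47 left.
April 2033 has 30 days: 47 − 30 = 17 left.
17 days into May 2033 → May 17, 2033.
Going back 3 months from May 17, 2033:
month 5 − 3 = 2 → February 2033.
Day 17 is valid in February, giving February 17, 2033.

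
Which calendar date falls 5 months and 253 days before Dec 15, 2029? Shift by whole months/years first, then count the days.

November 4, 2028

Subtracting 5 months and 253 days from December 15, 2029: first the month/year part, then the days.
month 12 − 5 = 7 → July 2029.
Day 15 is valid in July, giving July 15, 2029.
Now subtract 253 days from July 15, 2029.
Going back 15 days from July 15, 2029 reaches the end of the previous month; 253 − 15 = 238 left.
June 2029 has 30 days: 238 − 30 = 208 left.
May 2029 has 31 days: 208 − 31 = 177 left.
April 2029 has 30 days: 177 − 30 = 147 left.
March 2029 has 31 days: 147 − 31 = 116 left.
February 2029 has 28 days (2029 is not a leap year): 116 − 28 = 88 left.
January 2029 has 31 days: 88 − 31 = 57 left.
December 2028 has 31 days: 57 − 31 = 26 left.
November 2028 has 30 days; 30 − 26 = 4 → November 4, 2028.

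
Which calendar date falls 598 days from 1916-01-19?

Counting forward 598 days from January 19, 1916.
January has 31 days, so 31 − 19 = 12 days remain after January 19, 1916; 598 − 12 = 586 left.
February 1916 has 29 days (1916 is a leap year): 586 − 29 = 557 left.
March 1916 has 31 days: 557 − 31 = 526 left.
April 1916 has 30 days: 526 − 30 = 496 left.
May 1916 has 31 days: 496 − 31 = 465 left.
June 1916 has 30 days: 465 − 30 = 435 left.
July 1916 has 31 days: 435 − 31 = 404 left.
August 1916 has 31 days: 404 − 31 = 373 left.
September 1916 has 30 days: 373 − 30 = 343 left.
October 1916 has 31 days: 343 − 31 = 312 left.
November 1916 has 30 days: 312 − 30 = 282 left.
December 1916 has 31 days: 282 − 31 = 251 left.
January 1917 has 31 days: 251 − 31 = 220 left.
February 1917 has 28 days (1917 is not a leap year): 220 − 28 = 192 left.
March 1917 has 31 days: 192 − 31 = 161 left.
April 1917 has 30 days: 161 − 30 = 131 left.
May 1917 has 31 days: 131 − 31 = 100 left.
June 1917 has 30 days: 100 − 30 = 70 left.
July 1917 has 31 days: 70 − 31 = 39 left.
August 1917 has 31 days: 39 − 31 = 8 left.
8 days into September 1917 → September 8, 1917.

September 8, 1917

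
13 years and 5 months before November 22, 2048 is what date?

Counting back 13 years and 5 months from November 22, 2048.
-13 years → 2035; month 11 − 5 = 6 → June 2035.
Day 22 is valid in June, giving June 22, 2035.

June 22, 2035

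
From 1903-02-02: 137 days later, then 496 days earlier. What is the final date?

February 8, 1902

Adding 137 days from February 2, 1903:
February has 28 days, so 28 − 2 = 26 days remain after February 2, 1903; 137 − 26 = 111 left.
March 1903 has 31 days: 111 − 31 = 80 left.
April 1903 has 30 days: 80 − 30 = 50 left.
May 1903 has 31 days: 50 − 31 = 19 left.
19 days into June 1903 → June 19, 1903.
Subtracting 496 days from June 19, 1903:
Going back 19 days from June 19, 1903 reaches the end of the previous month; 496 − 19 = 477 left.
May 1903 has 31 days: 477 − 31 = 446 left.
April 1903 has 30 days: 446 − 30 = 416 left.
March 1903 has 31 days: 416 − 31 = 385 left.
February 1903 has 28 days (1903 is not a leap year): 385 − 28 = 357 left.
January 1903 has 31 days: 357 − 31 = 326 left.
December 1902 has 31 days: 326 − 31 = 295 left.
November 1902 has 30 days: 295 − 30 = 265 left.
October 1902 has 31 days: 265 − 31 = 234 left.
September 1902 has 30 days: 234 − 30 = 204 left.
August 1902 has 31 days: 204 − 31 = 173 left.
July 1902 has 31 days: 173 − 31 = 142 left.
June 1902 has 30 days: 142 − 30 = 112 left.
May 1902 has 31 days: 112 − 31 = 81 left.
April 1902 has 30 days: 81 − 30 = 51 left.
March 1902 has 31 days: 51 − 31 = 20 left.
February 1902 has 28 days; 28 − 20 = 8 → February 8, 1902.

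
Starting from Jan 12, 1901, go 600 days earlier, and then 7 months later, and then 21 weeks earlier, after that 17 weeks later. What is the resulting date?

Subtracting 600 days from January 12, 1901:
Going back 12 days from January 12, 1901 reaches the end of the previous month; 600 − 12 = 588 left.
December 1900 has 31 days: 588 − 31 = 557 left.
November 1900 has 30 days: 557 − 30 = 527 left.
October 1900 has 31 days: 527 − 31 = 496 left.
September 1900 has 30 days: 496 − 30 = 466 left.
August 1900 has 31 days: 466 − 31 = 435 left.
July 1900 has 31 days: 435 − 31 = 404 left.
June 1900 has 30 days: 404 − 30 = 374 left.
May 1900 has 31 days: 374 − 31 = 343 left.
April 1900 has 30 days: 343 − 30 = 313 left.
March 1900 has 31 days: 313 − 31 = 282 left.
February 1900 has 28 days (1900 is not a leap year (divisible by 100 but not 400)): 282 − 28 = 254 left.
January 1900 has 31 days: 254 − 31 = 223 left.
December 1899 has 31 days: 223 − 31 = 192 left.
November 1899 has 30 days: 192 − 30 = 162 left.
October 1899 has 31 days: 162 − 31 = 131 left.
September 1899 has 30 days: 131 − 30 = 101 left.
August 1899 has 31 days: 101 − 31 = 70 left.
July 1899 has 31 days: 70 − 31 = 39 left.
June 1899 has 30 days: 39 − 30 = 9 left.
May 1899 has 31 days; 31 − 9 = 22 → May 22, 1899.
Advancing 7 months from May 22, 1899:
month 5 + 7 = 12 → December 1899.
Day 22 is valid in December, giving December 22, 1899.
Subtracting 21 weeks (= 147 days) from December 22, 1899:
Going back 22 days from December 22, 1899 reaches the end of the previous month; 147 − 22 = 125 left.
November 1899 has 30 days: 125 − 30 = 95 left.
October 1899 has 31 days: 95 − 31 = 64 left.
September 1899 has 30 days: 64 − 30 = 34 left.
August 1899 has 31 days: 34 − 31 = 3 left.
July 1899 has 31 days; 31 − 3 = 28 → July 28, 1899.
Counting forward 17 weeks (= 119 days) from July 28, 1899:
July has 31 days, so 31 − 28 = 3 days remain after July 28, 1899; 119 − 3 = 116 left.
August 1899 has 31 days: 116 − 31 = 85 left.
September 1899 has 30 days: 85 − 30 = 55 left.
October 1899 has 31 days: 55 − 31 = 24 left.
24 days into November 1899 → November 24, 1899.

November 24, 1899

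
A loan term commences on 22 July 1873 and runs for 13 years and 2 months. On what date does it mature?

Counting forward 13 years and 2 months from July 22, 1873.
+13 years → 1886; month 7 + 2 = 9 → September 1886.
Day 22 is valid in September, giving September 22, 1886.

September 22, 1886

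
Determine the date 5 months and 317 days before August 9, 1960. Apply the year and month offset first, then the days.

April 27, 1959

Counting back 5 months and 317 days from August 9, 1960: first the month/year part, then the days.
month 8 − 5 = 3 → March 1960.
Day 9 is valid in March, giving March 9, 1960.
Now subtract 317 days from March 9, 1960.
Going back 9 days from March 9, 1960 reaches the end of the previous month; 317 − 9 = 308 left.
February 1960 has 29 days (1960 is a leap year): 308 − 29 = 279 left.
January 1960 has 31 days: 279 − 31 = 248 left.
December 1959 has 31 days: 248 − 31 = 217 left.
November 1959 has 30 days: 217 − 30 = 187 left.
October 1959 has 31 days: 187 − 31 = 156 left.
September 1959 has 30 days: 156 − 30 = 126 left.
August 1959 has 31 days: 126 − 31 = 95 left.
July 1959 has 31 days: 95 − 31 = 64 left.
June 1959 has 30 days: 64 − 30 = 34 left.
May 1959 has 31 days: 34 − 31 = 3 left.
April 1959 has 30 days; 30 − 3 = 27 → April 27, 1959.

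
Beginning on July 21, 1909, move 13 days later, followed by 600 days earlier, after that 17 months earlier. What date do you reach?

Adding 13 days from July 21, 1909:
July has 31 days, so 31 − 21 = 10 days remain after July 21, 1909; 13 − 10 = 3 left.
3 days into August 1909 → August 3, 1909.
Subtracting 600 days from August 3, 1909:
Going back 3 days from August 3, 1909 reaches the end of the previous month; 600 − 3 = 597 left.
July 1909 has 31 days: 597 − 31 = 566 left.
June 1909 has 30 days: 566 − 30 = 536 left.
May 1909 has 31 days: 536 − 31 = 505 left.
April 1909 has 30 days: 505 − 30 = 475 left.
March 1909 has 31 days: 475 − 31 = 444 left.
February 1909 has 28 days (1909 is not a leap year): 444 − 28 = 416 left.
January 1909 has 31 days: 416 − 31 = 385 left.
December 1908 has 31 days: 385 − 31 = 354 left.
November 1908 has 30 days: 354 − 30 = 324 left.
October 1908 has 31 days: 324 − 31 = 293 left.
September 1908 has 30 days: 293 − 30 = 263 left.
August 1908 has 31 days: 263 − 31 = 232 left.
July 1908 has 31 days: 232 − 31 = 201 left.
June 1908 has 30 days: 201 − 30 = 171 left.
May 1908 has 31 days: 171 − 31 = 140 left.
April 1908 has 30 days: 140 − 30 = 110 left.
March 1908 has 31 days: 110 − 31 = 79 left.
February 1908 has 29 days (1908 is a leap year): 79 − 29 = 50 left.
January 1908 has 31 days: 50 − 31 = 19 left.
December 1907 has 31 days; 31 − 19 = 12 → December 12, 1907.
Subtracting 17 months from December 12, 1907:
month 12 − 17 = -5, which is month 7 of year 1906 → July 1906.
Day 12 is valid in July, giving July 12, 1906.

July 12, 1906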